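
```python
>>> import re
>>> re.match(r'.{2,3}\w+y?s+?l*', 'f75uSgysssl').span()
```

This matches 2 to 3 of any character, then one or more of a word character, then optionally a literal 'y'; then one or more of the literal 's' (lazy), then zero or more of the literal 'l'.
`re.match` won't scan ahead — the pattern has to work from the very first character.
The match spans [0:11] → 'f75uSgysssl'.

(0, 11)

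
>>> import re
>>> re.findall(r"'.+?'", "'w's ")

["'w'"]

Matches: at [0:3] → "'w'".
No capturing groups, so `findall` returns the 1 full match string.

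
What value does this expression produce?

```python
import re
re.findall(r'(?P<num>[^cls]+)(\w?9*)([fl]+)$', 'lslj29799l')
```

[('j29799', '', 'l')]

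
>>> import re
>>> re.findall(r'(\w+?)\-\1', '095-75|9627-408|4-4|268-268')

['4', '268']

A backreference is literal: `\1` must see the identical characters the first group matched.
Scanning left to right: at [16:19] match '4-4', group 1 = '4'; at [20:27] match '268-268', group 1 = '268'.
One capturing group, so `findall` returns just the captured substring from each match — 2 in all.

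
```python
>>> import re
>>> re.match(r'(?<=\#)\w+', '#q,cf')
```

The positive lookaround only admits positions where the adjacent text matches; those characters stay outside the span.
`match` is anchored at position 0; if the pattern doesn't fit there, it returns None.
Here position 0 doesn't satisfy it, so the call returns None.

None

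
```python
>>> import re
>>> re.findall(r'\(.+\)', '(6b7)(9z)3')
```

Scanning left to right: at [0:9] → '(6b7)(9z)'.
Since nothing is captured, `findall` lists the 1 matched substring directly.

['(6b7)(9z)']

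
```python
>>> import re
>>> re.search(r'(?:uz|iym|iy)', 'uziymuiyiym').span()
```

(0, 2)

The match spans [0:2] → 'uz'.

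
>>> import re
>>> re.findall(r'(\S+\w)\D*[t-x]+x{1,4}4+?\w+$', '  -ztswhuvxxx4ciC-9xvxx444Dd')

With a single group, `findall` returns only what that group captured — 1 item.

['-ztswhuvxxx4ciC-9xv']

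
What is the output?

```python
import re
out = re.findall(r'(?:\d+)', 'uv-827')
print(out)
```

This matches one or more of a digit (non-capturing group).
Matches: at [3:6] → '827'.
Since nothing is captured, `findall` lists the 1 matched substring directly.

['827']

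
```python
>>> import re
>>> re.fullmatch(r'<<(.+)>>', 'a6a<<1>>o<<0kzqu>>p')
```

None

For `fullmatch`, every character of the input must be accounted for by the pattern.
Here there's no way to consume every character, so the call returns None.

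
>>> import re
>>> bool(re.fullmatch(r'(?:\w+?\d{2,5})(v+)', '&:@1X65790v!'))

False

The pattern matches one or more of a word character (lazy), then 2 to 5 of a digit (non-capturing group); then one or more of a literal 'v' (captured).
`fullmatch` succeeds only if the pattern covers the string from start to end.
Here the pattern can't cover the whole string, so the call returns None, and `bool(None)` is False.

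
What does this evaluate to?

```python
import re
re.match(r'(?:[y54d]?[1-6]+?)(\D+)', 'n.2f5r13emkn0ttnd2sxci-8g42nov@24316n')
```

`re.match` only tries the pattern at the start of the string.
Here the string doesn't start with a match, so the call returns None.

None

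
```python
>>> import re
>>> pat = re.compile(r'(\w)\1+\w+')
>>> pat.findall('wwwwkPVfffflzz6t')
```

`\1` has to match the exact text group 1 already captured.
Matches: at [0:16] match 'wwwwkPVfffflzz6t', group 1 = 'w'.
`findall` collects group 1 from the one match (1 total).

['w']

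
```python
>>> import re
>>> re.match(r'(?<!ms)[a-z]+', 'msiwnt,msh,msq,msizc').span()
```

With `match`, the pattern is implicitly anchored at the beginning.
The match spans [0:6] → 'msiwnt'.

(0, 6)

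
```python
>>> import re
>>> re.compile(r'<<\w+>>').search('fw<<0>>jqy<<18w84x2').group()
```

'<<0>>'

`re.search` tries every starting position until one works.
The match spans [2:7] → '<<0>>'.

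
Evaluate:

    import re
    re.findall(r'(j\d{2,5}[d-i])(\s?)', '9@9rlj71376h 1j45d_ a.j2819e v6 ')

[('j71376h', ' '), ('j45d', ''), ('j2819e', ' ')]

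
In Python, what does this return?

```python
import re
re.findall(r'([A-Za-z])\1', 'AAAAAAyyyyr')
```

['A', 'A', 'A', 'y', 'y']

After group 1 captures some text, `\1` only succeeds where that same text appears again.
Walking the string: at [0:2] match 'AA', group 1 = 'A'; at [2:4] match 'AA', group 1 = 'A'; at [4:6] match 'AA', group 1 = 'A'; at [6:8] match 'yy', group 1 = 'y'; at [8:10] match 'yy', group 1 = 'y'.
With a single group, `findall` returns only what that group captured — 5 items.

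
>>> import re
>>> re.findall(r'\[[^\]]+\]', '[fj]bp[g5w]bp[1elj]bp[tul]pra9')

Scanning left to right: at [0:4] → '[fj]'; at [6:11] → '[g5w]'; at [13:19] → '[1elj]'; at [21:26] → '[tul]'.
Since nothing is captured, `findall` lists the 4 matched substrings directly.

['[fj]', '[g5w]', '[1elj]', '[tul]']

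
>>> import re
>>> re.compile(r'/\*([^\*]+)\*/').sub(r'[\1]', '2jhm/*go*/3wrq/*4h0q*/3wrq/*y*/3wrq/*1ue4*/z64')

'2jhm[go]3wrq[4h0q]3wrq[y]3wrq[1ue4]z64'

`\1` in the replacement pulls in group 1's text for each match.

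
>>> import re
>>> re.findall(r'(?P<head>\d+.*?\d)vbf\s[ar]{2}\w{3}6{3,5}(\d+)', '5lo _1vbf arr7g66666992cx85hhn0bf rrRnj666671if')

Pattern: one or more of a digit, then zero or more of any character (lazy), then a digit (captured as 'head'); then the literal 'vbf', then whitespace; then exactly 2 of one of [ar], then exactly 3 of a word character, then 3 to 5 of the literal '6'; then one or more of a digit (captured).
With 2 capturing groups, `findall` returns a 2-tuple per match.

[('5lo _1', '992')]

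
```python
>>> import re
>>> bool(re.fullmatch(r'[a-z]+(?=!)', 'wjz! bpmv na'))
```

False

`fullmatch` succeeds only if the pattern covers the string from start to end.
Here there's no way to consume every character, so the call returns None, and `bool(None)` is False.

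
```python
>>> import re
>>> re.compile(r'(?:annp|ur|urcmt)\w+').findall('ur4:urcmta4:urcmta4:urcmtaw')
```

No capturing groups, so `findall` returns the 4 full match strings.

['ur4', 'urcmta4', 'urcmta4', 'urcmtaw']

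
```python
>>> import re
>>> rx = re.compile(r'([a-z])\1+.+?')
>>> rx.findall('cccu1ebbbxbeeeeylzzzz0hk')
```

['c', 'b', 'e', 'z']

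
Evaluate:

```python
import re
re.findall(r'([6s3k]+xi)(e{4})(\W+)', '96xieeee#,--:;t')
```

Multiple groups make `findall` return tuples — one 3-tuple for the one match.

[('6xi', 'eeee', '#,--:;')]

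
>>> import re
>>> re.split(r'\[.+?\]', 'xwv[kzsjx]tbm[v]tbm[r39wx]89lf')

['xwv', 'tbm', 'tbm', '89lf']

A `+?`/`*?`/`{m,n}?` starts at its minimum and grows only as far as needed for what follows to match.
`split` removes every match and returns the 4 fragments in between.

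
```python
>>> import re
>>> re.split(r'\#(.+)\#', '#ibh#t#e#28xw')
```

['', 'ibh#t#e', '28xw']

With a capturing group present, the delimiter's captured portion is kept in the result list.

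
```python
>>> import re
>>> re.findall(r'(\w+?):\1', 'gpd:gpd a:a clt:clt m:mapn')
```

After group 1 captures some text, `\1` only succeeds where that same text appears again.
Because there's exactly one group, `findall` drops the full match and keeps group 1 from each hit.

['gpd', 'a', 'clt', 'm']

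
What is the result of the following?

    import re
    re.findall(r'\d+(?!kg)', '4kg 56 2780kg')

`(?!…)`/`(?<!…)` only lets a position through if the neighbouring text does NOT match; no characters are consumed.
Walking the string: at [4:6] → '56'; at [7:10] → '278'.
`findall` yields the raw match text (2 of them) because the pattern has no groups.

['56', '278']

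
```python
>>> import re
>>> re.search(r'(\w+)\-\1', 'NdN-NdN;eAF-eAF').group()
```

`\1` is not a pattern — it's the concrete string captured by group 1, re-applied verbatim.
The match spans [0:7] → 'NdN-NdN'.

'NdN-NdN'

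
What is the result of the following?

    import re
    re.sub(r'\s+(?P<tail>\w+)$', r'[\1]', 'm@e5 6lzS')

Pattern: one or more of whitespace; then one or more of a word character (captured as 'tail'); then anchored at the end.
`\1` in the replacement pulls in group 1's text for each match.

'm@e5[6lzS]'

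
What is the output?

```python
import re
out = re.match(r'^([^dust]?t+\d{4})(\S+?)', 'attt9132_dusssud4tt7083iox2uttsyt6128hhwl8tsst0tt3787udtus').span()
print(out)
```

(0, 9)

`re.match` only tries the pattern at the start of the string.
The match spans [0:9] → 'attt9132_'.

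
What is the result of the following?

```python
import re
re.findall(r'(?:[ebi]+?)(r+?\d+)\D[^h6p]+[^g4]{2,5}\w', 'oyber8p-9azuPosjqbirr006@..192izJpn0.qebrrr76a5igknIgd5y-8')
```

One capturing group, so `findall` returns just the captured substring from each match — 2 in all.

['r8', 'rrr76']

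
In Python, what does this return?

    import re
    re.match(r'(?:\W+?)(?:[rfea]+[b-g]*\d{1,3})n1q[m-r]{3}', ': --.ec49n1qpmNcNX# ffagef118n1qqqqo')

`re.match` won't scan ahead — the pattern has to work from the very first character.
Here the pattern fails at index 0, so the call returns None.

None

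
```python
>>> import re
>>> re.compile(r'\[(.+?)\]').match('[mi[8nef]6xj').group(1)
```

The match spans [0:9] → '[mi[8nef]'.
Captured: group 1 = 'mi[8nef'.

'mi[8nef'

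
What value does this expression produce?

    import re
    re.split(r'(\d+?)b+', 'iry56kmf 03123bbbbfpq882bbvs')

`re.split` interleaves the captured-group text with the surrounding fragments.

['iry56kmf ', '03123', 'fpq', '882', 'vs']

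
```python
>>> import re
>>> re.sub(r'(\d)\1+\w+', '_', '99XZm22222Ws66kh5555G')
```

'_'

A backreference is literal: `\1` must see the identical characters the first group matched.
Matches: at [0:21] → '99XZm22222Ws66kh5555G'.
`sub` substitutes '_' at each match site.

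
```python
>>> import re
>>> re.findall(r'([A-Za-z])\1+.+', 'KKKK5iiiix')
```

['K']

The backreference `\1` re-matches whatever the first group consumed, character for character.
Matches: at [0:10] match 'KKKK5iiiix', group 1 = 'K'.
Because there's exactly one group, `findall` drops the full match and keeps group 1 from the one hit.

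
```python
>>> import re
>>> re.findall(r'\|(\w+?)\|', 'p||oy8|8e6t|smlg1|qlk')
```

`findall` collects group 1 from each match (2 total).

['oy8', 'smlg1']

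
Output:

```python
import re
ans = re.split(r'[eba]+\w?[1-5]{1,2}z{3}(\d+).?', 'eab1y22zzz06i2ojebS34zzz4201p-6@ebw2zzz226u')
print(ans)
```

['eab1y22zzz06i2oj', '4201', '-6@', '226', '']

Pattern: one or more of one of [eba]; then optionally a word character, then 1 to 2 of a character in [1-5], then exactly 3 of the literal 'z'; then one or more of a digit (captured); then optionally any character.
Matches to split on: at [16:29] → 'ebS34zzz4201p'; at [32:43] → 'ebw2zzz226u'.
The group in the pattern means `split` returns the separators' captures alongside the pieces.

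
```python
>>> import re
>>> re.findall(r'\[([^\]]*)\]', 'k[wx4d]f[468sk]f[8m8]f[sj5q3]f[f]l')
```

['wx4d', '468sk', '8m8', 'sj5q3', 'f']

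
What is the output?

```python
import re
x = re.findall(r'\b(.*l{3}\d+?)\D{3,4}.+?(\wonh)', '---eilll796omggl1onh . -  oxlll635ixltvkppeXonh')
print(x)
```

This matches a word boundary (`\b`, zero-width); then zero or more of any character, then exactly 3 of a literal 'l', then one or more of a digit (lazy) (captured); then 3 to 4 of a non-digit, then one or more of any character (lazy); then a word character, then the literal 'onh' (captured).
`findall` packs the 2 group values into a tuple for every match.

[('eilll796omggl1onh . -  oxlll635', 'Xonh')]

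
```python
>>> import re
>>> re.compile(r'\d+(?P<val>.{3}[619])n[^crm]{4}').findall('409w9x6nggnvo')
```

['w9x6']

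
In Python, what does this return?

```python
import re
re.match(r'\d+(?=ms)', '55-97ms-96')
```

The `(?=…)`/`(?<=…)` assertion just peeks at neighbouring text; it doesn't advance the match position.
`match` is anchored at position 0; if the pattern doesn't fit there, it returns None.
Here position 0 doesn't satisfy it, so the call returns None.

None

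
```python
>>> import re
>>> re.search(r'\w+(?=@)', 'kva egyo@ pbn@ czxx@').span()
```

The positive lookaround only admits positions where the adjacent text matches; those characters stay outside the span.
`re.search` tries every starting position until one works.
The match spans [4:8] → 'egyo'.

(4, 8)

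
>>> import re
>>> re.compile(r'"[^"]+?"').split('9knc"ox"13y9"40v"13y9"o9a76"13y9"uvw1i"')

Matches to split on: at [4:8] → '"ox"'; at [12:17] → '"40v"'; at [21:28] → '"o9a76"'; at [32:39] → '"uvw1i"'.
Each match becomes a cut point; 5 segments remain.

['9knc', '13y9', '13y9', '13y9', '']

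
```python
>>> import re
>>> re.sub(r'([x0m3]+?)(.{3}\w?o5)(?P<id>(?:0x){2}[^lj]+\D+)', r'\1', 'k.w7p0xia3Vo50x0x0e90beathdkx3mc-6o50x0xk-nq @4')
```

'k.w7p0x4'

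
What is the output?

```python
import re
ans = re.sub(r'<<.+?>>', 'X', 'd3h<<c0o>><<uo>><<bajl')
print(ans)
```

d3hXX<<bajl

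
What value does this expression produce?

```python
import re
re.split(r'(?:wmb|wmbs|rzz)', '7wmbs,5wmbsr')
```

['7', 's,5', 'sr']

Alternation tries branches left to right and keeps the first one that lets the overall match succeed at that position.
The string is cut at each match, leaving 3 pieces.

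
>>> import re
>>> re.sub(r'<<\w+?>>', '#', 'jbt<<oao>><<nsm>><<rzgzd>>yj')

Each match is replaced by '#'.

'jbt###yj'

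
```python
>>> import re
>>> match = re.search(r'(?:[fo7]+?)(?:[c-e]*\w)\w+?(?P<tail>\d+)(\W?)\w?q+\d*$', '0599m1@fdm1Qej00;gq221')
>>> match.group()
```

'fdm1Qej00;gq221'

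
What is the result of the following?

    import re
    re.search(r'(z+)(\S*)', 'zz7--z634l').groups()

('zz', '7--z634l')

This matches one or more of a literal 'z' (captured); then zero or more of a non-whitespace character (captured).
Unlike `match`, `search` isn't anchored — it looks for the pattern anywhere in the string.
The match spans [0:10] → 'zz7--z634l'.
Captured: group 1 = 'zz', group 2 = '7--z634l'.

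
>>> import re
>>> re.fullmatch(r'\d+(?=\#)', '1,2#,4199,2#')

The lookaround is zero-width — it requires the adjacent text to match without consuming it, so the asserted text isn't part of the match.
For `fullmatch`, every character of the input must be accounted for by the pattern.
Here there's no way to consume every character, so the call returns None.

None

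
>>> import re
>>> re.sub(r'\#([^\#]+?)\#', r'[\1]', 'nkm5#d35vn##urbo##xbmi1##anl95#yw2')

'nkm5[d35vn][urbo][xbmi1][anl95]yw2'

Matches: at [4:11] → '#d35vn#'; at [11:17] → '#urbo#'; at [17:24] → '#xbmi1#'; at [24:31] → '#anl95#'.
Each match is replaced using the text its own group 1 captured.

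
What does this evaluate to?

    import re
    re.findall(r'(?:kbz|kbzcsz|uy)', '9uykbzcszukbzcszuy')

['uy', 'kbz', 'kbz', 'uy']

The regex engine tests alternatives in the order written; an earlier branch that matches wins even if a later one would match more.
Scanning left to right: at [1:3] → 'uy'; at [3:6] → 'kbz'; at [10:13] → 'kbz'; at [16:18] → 'uy'.
Since nothing is captured, `findall` lists the 4 matched substrings directly.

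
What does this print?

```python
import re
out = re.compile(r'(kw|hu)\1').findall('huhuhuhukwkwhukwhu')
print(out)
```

['hu', 'hu', 'kw']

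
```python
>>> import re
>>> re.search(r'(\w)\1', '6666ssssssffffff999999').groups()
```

The match spans [0:2] → '66'.
Captured: group 1 = '6'.

('6',)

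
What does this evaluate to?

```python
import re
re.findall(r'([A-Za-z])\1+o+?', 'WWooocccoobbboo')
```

['W', 'c', 'b']

A backreference is literal: `\1` must see the identical characters the first group matched.
Walking the string: at [0:3] match 'WWo', group 1 = 'W'; at [5:9] match 'ccco', group 1 = 'c'; at [10:14] match 'bbbo', group 1 = 'b'.
One capturing group, so `findall` returns just the captured substring from each match — 3 in all.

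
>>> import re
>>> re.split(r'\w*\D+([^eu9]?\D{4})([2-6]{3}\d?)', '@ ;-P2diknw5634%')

['@ ;-', 'iknw', '5634', '%']

The pattern matches zero or more of a word character, then one or more of a non-digit; then optionally any character except [eu9], then exactly 4 of a non-digit (captured); then exactly 3 of a character in [2-6], then optionally a digit (captured).
The group in the pattern means `split` returns the separators' captures alongside the pieces.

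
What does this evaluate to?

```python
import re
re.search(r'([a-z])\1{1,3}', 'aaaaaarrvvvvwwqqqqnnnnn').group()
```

'aaaa'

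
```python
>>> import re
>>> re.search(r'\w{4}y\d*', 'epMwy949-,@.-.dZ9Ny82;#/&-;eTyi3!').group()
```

'epMwy949'

The match spans [0:8] → 'epMwy949'.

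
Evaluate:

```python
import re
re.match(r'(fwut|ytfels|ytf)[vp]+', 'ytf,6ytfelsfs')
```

`match` is anchored at position 0; if the pattern doesn't fit there, it returns None.
Here the string doesn't start with a match, so the call returns None.

None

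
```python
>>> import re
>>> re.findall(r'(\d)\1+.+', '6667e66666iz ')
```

`\1` has to match the exact text group 1 already captured.
Walking the string: at [0:13] match '6667e66666iz ', group 1 = '6'.
With a single group, `findall` returns only what that group captured — 1 item.

['6']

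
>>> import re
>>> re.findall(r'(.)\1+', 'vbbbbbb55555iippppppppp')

`\1` has to match the exact text group 1 already captured.
`findall` collects group 1 from each match (4 total).

['b', '5', 'i', 'p']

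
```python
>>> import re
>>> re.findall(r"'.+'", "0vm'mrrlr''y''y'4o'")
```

`findall` yields the raw match text (1 of them) because the pattern has no groups.

["'mrrlr''y''y'4o'"]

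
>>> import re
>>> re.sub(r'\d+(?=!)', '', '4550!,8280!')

'!,!'

Because the assertion is zero-width, the text it checks is not consumed and won't appear in the result.
Matches: at [0:4] → '4550'; at [6:10] → '8280'.
`sub` substitutes '' at each match site.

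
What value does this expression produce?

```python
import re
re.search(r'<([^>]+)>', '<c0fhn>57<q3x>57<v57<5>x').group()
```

'<c0fhn>'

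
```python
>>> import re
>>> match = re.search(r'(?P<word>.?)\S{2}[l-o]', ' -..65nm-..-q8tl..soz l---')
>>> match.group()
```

'.65n'

Pattern: optionally any character (captured as 'word'); then exactly 2 of a non-whitespace character, then a character in [l-o].
The match spans [3:7] → '.65n'.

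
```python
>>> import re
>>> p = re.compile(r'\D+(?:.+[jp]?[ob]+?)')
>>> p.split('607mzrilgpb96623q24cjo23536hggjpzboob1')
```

['607', '1']

The string is cut at each match, leaving 2 pieces.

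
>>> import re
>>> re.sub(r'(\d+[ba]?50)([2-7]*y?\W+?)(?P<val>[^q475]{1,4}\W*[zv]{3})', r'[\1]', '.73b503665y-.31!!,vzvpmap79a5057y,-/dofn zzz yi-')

The pattern matches one or more of a digit, then optionally one of [ba], then the literal '50' (captured); then zero or more of a character in [2-7], then optionally the literal 'y', then one or more of a non-word character (lazy) (captured); then 1 to 4 of any character except [q475], then zero or more of a non-word character, then exactly 3 of one of [zv] (captured as 'val').
`\1` in the replacement pulls in group 1's text for each match.

'.[73b50]pmap[79a50] yi-'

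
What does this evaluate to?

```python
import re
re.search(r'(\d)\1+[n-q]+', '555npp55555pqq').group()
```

After group 1 captures some text, `\1` only succeeds where that same text appears again.
The match spans [0:6] → '555npp'.

'555npp'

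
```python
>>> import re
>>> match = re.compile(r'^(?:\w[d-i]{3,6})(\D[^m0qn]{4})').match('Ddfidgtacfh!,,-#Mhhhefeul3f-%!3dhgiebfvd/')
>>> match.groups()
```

Pattern: anchored at the start of the string; then a word character, then 3 to 6 of a character in [d-i] (non-capturing group); then a non-digit, then exactly 4 of any character except [m0qn] (captured).
`re.match` only tries the pattern at the start of the string.
The match spans [0:11] → 'Ddfidgtacfh'.
Captured: group 1 = 'tacfh'.

('tacfh',)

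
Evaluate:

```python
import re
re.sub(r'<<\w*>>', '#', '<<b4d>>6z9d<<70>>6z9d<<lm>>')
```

Matches: at [0:7] → '<<b4d>>'; at [11:17] → '<<70>>'; at [21:27] → '<<lm>>'.
Every occurrence is swapped for '#'.

'#6z9d#6z9d#'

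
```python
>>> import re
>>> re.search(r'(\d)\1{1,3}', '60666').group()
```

After group 1 captures some text, `\1` only succeeds where that same text appears again.
Unlike `match`, `search` isn't anchored — it looks for the pattern anywhere in the string.
The match spans [2:5] → '666'.
Captured: group 1 = '6'.

'666'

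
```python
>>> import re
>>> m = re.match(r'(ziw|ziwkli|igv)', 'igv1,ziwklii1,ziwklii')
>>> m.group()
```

`re.match` won't scan ahead — the pattern has to work from the very first character.
The match spans [0:3] → 'igv'.
Captured: group 1 = 'igv'.

'igv'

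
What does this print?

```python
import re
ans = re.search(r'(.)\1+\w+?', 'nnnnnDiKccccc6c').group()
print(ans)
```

nnnnnD

A backreference is literal: `\1` must see the identical characters the first group matched.
The match spans [0:6] → 'nnnnnD'.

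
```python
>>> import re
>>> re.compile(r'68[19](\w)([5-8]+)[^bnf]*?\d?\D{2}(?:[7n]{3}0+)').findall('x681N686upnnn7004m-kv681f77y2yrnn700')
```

[('N', '686'), ('f', '77')]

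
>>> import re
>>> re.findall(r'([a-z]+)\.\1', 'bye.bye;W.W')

After group 1 captures some text, `\1` only succeeds where that same text appears again.
Scanning left to right: at [0:7] match 'bye.bye', group 1 = 'bye'.
One capturing group, so `findall` returns just the captured substring from the one match — 1 in all.

['bye']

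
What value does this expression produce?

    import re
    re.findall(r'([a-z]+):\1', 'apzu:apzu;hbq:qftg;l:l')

A backreference is literal: `\1` must see the identical characters the first group matched.
Scanning left to right: at [0:9] match 'apzu:apzu', group 1 = 'apzu'; at [12:15] match 'q:q', group 1 = 'q'; at [19:22] match 'l:l', group 1 = 'l'.
One capturing group, so `findall` returns just the captured substring from each match — 3 in all.

['apzu', 'q', 'l']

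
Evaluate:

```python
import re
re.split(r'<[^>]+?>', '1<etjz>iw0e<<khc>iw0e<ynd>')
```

['1', 'iw0e', 'iw0e', '']

Matches to split on: at [1:7] → '<etjz>'; at [11:17] → '<<khc>'; at [21:26] → '<ynd>'.
`split` removes every match and returns the 4 fragments in between.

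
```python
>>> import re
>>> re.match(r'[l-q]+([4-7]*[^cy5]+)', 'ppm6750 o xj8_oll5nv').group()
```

'ppm6750 o xj8_oll'

Pattern: one or more of a character in [l-q]; then zero or more of a character in [4-7], then one or more of any character except [cy5] (captured).
With `match`, the pattern is implicitly anchored at the beginning.
The match spans [0:17] → 'ppm6750 o xj8_oll'.
Captured: group 1 = '6750 o xj8_oll'.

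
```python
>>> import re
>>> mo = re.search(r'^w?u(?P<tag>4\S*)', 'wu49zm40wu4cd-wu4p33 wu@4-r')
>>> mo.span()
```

(0, 20)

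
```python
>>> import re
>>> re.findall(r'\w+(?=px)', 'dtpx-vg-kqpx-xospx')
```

The `(?=…)`/`(?<=…)` assertion just peeks at neighbouring text; it doesn't advance the match position.
With no groups in the pattern, `findall` gives back each whole match — 3 here.

['dt', 'kq', 'xos']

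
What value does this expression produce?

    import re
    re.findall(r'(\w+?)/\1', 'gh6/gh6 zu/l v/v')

After group 1 captures some text, `\1` only succeeds where that same text appears again.
Scanning left to right: at [0:7] match 'gh6/gh6', group 1 = 'gh6'; at [13:16] match 'v/v', group 1 = 'v'.
Because there's exactly one group, `findall` drops the full match and keeps group 1 from each hit.

['gh6', 'v']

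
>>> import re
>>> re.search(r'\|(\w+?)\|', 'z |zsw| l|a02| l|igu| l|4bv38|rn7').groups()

('zsw',)

The match spans [2:7] → '|zsw|'.
Captured: group 1 = 'zsw'.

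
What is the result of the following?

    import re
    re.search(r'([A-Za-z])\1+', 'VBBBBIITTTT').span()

(1, 5)

`\1` is not a pattern — it's the concrete string captured by group 1, re-applied verbatim.
`re.search` tries every starting position until one works.
The match spans [1:5] → 'BBBB'.
Captured: group 1 = 'B'.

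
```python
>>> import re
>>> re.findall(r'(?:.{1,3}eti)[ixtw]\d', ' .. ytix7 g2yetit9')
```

['g2yetit9']

Pattern: 1 to 3 of any character, then the literal 'eti' (non-capturing group); then one of [ixtw]; then a digit.
No capturing groups, so `findall` returns the 1 full match string.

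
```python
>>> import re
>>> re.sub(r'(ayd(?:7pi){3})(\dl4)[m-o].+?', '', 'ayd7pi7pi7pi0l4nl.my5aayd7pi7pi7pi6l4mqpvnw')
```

'.my5apvnw'

A non-greedy quantifier consumes as few characters as it can — just enough that the remainder of the pattern still matches from where it stops; whatever follows it matches normally.
`sub` substitutes '' at each match site.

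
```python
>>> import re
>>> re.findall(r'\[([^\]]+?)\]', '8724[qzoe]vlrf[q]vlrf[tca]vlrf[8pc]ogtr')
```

`findall` collects group 1 from each match (4 total).

['qzoe', 'q', 'tca', '8pc']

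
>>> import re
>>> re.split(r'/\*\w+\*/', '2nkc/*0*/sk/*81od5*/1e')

['2nkc', 'sk', '1e']

Matches to split on: at [4:9] → '/*0*/'; at [11:20] → '/*81od5*/'.
`split` removes every match and returns the 3 fragments in between.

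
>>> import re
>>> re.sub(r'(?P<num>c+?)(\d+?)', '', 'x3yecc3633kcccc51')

'x3ye633k1'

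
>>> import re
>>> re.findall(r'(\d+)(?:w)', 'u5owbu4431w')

Because there's exactly one group, `findall` drops the full match and keeps group 1 from the one hit.

['4431']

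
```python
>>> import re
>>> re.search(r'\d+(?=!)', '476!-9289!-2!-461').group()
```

Lookahead/lookbehind check context without consuming it, so the matched span excludes the asserted characters.
The match spans [0:3] → '476'.

'476'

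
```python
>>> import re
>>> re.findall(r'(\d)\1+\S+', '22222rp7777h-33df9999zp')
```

`\1` is not a pattern — it's the concrete string captured by group 1, re-applied verbatim.
With a single group, `findall` returns only what that group captured — 1 item.

['2']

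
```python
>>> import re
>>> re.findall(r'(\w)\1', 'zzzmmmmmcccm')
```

['z', 'm', 'm', 'c']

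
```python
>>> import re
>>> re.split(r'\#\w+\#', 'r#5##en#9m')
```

Matches to split on: at [1:4] → '#5#'; at [4:8] → '#en#'.
`split` removes every match and returns the 3 fragments in between.

['r', '', '9m']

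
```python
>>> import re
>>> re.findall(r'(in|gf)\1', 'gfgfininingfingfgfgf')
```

A backreference is literal: `\1` must see the identical characters the first group matched.
Matches: at [0:4] match 'gfgf', group 1 = 'gf'; at [4:8] match 'inin', group 1 = 'in'; at [14:18] match 'gfgf', group 1 = 'gf'.
Because there's exactly one group, `findall` drops the full match and keeps group 1 from each hit.

['gf', 'in', 'gf']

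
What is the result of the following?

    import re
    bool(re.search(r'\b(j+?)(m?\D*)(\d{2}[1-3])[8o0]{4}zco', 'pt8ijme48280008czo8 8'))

Here nothing in the string fits, so the call returns None, and `bool(None)` is False.

False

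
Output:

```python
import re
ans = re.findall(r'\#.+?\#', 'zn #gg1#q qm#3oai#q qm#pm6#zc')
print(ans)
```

Lazy quantifiers expand one character at a time until the remainder of the pattern can match.
`findall` yields the raw match text (3 of them) because the pattern has no groups.

['#gg1#', '#3oai#', '#pm6#']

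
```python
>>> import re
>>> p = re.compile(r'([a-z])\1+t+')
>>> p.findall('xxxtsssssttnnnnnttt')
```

['x', 's', 'n']

The backreference `\1` re-matches whatever the first group consumed, character for character.
Scanning left to right: at [0:4] match 'xxxt', group 1 = 'x'; at [4:11] match 'ssssstt', group 1 = 's'; at [11:19] match 'nnnnnttt', group 1 = 'n'.
Because there's exactly one group, `findall` drops the full match and keeps group 1 from each hit.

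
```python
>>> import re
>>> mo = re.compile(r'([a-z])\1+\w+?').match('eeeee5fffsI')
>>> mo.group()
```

'eeeee5'

After group 1 captures some text, `\1` only succeeds where that same text appears again.
`match` is anchored at position 0; if the pattern doesn't fit there, it returns None.
The match spans [0:6] → 'eeeee5'.
Captured: group 1 = 'e'.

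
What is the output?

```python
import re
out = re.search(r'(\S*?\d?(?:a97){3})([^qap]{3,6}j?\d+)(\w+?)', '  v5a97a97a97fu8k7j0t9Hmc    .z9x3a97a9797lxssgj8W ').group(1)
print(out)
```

The pattern matches zero or more of a non-whitespace character (lazy), then optionally a digit, then the literal 'a97' repeated 3 times (captured); then 3 to 6 of any character except [qap], then optionally the literal 'j', then one or more of a digit (captured); then one or more of a word character (lazy) (captured).
A non-greedy quantifier consumes as few characters as it can — just enough that the remainder of the pattern still matches from where it stops; whatever follows it matches normally.
`search` walks the string left to right and returns the first match it finds.
The match spans [2:21] → 'v5a97a97a97fu8k7j0t'.
Captured: group 1 = 'v5a97a97a97', group 2 = 'fu8k7j0', group 3 = 't'.

v5a97a97a97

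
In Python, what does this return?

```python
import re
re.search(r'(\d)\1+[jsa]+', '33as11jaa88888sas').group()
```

'33as'

`\1` is not a pattern — it's the concrete string captured by group 1, re-applied verbatim.
Unlike `match`, `search` isn't anchored — it looks for the pattern anywhere in the string.
The match spans [0:4] → '33as'.
Captured: group 1 = '3'.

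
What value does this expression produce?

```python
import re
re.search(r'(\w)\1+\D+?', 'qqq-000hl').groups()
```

('q',)

The match spans [0:4] → 'qqq-'.
Captured: group 1 = 'q'.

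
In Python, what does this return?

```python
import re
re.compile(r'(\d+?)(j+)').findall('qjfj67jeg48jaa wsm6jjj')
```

Pattern: one or more of a digit (lazy) (captured); then one or more of a literal 'j' (captured).
Matches: at [4:7] match '67j', groups = ('67', 'j'); at [9:12] match '48j', groups = ('48', 'j'); at [18:22] match '6jjj', groups = ('6', 'jjj').
`findall` packs the 2 group values into a tuple for every match.

[('67', 'j'), ('48', 'j'), ('6', 'jjj')]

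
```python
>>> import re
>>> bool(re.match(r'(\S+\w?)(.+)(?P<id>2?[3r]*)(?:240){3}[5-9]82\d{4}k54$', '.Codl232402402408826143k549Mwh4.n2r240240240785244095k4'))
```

Pattern: one or more of a non-whitespace character, then optionally a word character (captured); then one or more of any character (captured); then optionally the literal '2', then zero or more of one of [3r] (captured as 'id'); then the literal '240' repeated 3 times, then a character in [5-9], then the literal '82'; then exactly 4 of a digit, then the literal 'k54'; then anchored at the end.
`match` is anchored at position 0; if the pattern doesn't fit there, it returns None.
Here position 0 doesn't satisfy it, so the call returns None, and `bool(None)` is False.

False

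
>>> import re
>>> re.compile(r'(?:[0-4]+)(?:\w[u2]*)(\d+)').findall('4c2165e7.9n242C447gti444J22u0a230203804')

['165', '447', '0', '04']

This matches one or more of a character in [0-4] (non-capturing group); then a word character, then zero or more of one of [u2] (non-capturing group); then one or more of a digit (captured).
Scanning left to right: at [0:6] match '4c2165', group 1 = '165'; at [11:18] match '242C447', group 1 = '447'; at [21:29] match '444J22u0', group 1 = '0'; at [30:39] match '230203804', group 1 = '04'.
One capturing group, so `findall` returns just the captured substring from each match — 4 in all.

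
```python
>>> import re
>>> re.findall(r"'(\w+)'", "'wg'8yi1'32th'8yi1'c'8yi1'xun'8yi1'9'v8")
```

['wg', '32th', 'c', 'xun', '9']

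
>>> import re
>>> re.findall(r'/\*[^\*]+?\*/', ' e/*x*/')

['/*x*/']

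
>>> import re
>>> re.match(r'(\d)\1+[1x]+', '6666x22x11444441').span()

(0, 5)

With `match`, the pattern is implicitly anchored at the beginning.
The match spans [0:5] → '6666x'.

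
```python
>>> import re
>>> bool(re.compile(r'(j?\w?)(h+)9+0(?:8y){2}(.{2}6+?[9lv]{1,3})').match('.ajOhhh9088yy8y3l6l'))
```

The pattern matches optionally the literal 'j', then optionally a word character (captured); then one or more of a literal 'h' (captured); then one or more of the literal '9', then the literal '0', then the literal '8y' repeated 2 times; then exactly 2 of any character, then one or more of a literal '6' (lazy), then 1 to 3 of one of [9lv] (captured).
`match` is anchored at position 0; if the pattern doesn't fit there, it returns None.
Here position 0 doesn't satisfy it, so the call returns None, and `bool(None)` is False.

False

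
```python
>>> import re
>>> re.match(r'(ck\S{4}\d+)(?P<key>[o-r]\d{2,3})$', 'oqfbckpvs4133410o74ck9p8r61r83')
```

This matches the literal 'ck', then exactly 4 of a non-whitespace character, then one or more of a digit (captured); then a character in [o-r], then 2 to 3 of a digit (captured as 'key'); then anchored at the end.
With `match`, the pattern is implicitly anchored at the beginning.
Here the string doesn't start with a match, so the call returns None.

None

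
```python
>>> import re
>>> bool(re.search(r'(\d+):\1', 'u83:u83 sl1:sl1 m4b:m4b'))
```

False

`\1` is not a pattern — it's the concrete string captured by group 1, re-applied verbatim.
`re.search` tries every starting position until one works.
Here no position works, so the call returns None, and `bool(None)` is False.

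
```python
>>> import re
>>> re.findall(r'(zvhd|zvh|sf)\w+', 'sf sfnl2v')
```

['sf']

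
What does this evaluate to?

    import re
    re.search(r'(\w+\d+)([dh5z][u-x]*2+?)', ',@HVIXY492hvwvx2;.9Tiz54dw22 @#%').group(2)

This matches one or more of a word character, then one or more of a digit (captured); then one of [dh5z], then zero or more of a character in [u-x], then one or more of the literal '2' (lazy) (captured).
`re.search` tries every starting position until one works.
The match spans [2:16] → 'HVIXY492hvwvx2'.
Captured: group 1 = 'HVIXY492', group 2 = 'hvwvx2'.

'hvwvx2'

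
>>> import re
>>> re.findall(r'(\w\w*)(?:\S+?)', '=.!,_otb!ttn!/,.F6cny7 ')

['_otb', 'ttn', 'F6cny']

The pattern matches a word character, then zero or more of a word character (captured); then one or more of a non-whitespace character (lazy) (non-capturing group).
Because there's exactly one group, `findall` drops the full match and keeps group 1 from each hit.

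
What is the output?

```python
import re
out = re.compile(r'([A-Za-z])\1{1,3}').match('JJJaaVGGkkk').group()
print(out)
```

`\1` has to match the exact text group 1 already captured.
`re.match` won't scan ahead — the pattern has to work from the very first character.
The match spans [0:3] → 'JJJ'.
Captured: group 1 = 'J'.

JJJ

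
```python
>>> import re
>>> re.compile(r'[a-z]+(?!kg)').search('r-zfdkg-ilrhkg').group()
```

`(?!…)`/`(?<!…)` only lets a position through if the neighbouring text does NOT match; no characters are consumed.
Unlike `match`, `search` isn't anchored — it looks for the pattern anywhere in the string.
The match spans [0:1] → 'r'.

'r'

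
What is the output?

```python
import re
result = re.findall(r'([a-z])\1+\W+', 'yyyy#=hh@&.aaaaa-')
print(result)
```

A backreference is literal: `\1` must see the identical characters the first group matched.
One capturing group, so `findall` returns just the captured substring from each match — 3 in all.

['y', 'h', 'a']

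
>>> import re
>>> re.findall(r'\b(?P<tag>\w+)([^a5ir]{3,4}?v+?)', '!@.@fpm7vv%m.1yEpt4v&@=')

The pattern matches a word boundary (`\b`, zero-width); then one or more of a word character (captured as 'tag'); then 3 to 4 of any character except [a5ir] (lazy), then one or more of a literal 'v' (lazy) (captured).
Walking the string: at [4:10] match 'fpm7vv', groups = ('fp', 'm7vv'); at [13:20] match '1yEpt4v', groups = ('1yE', 'pt4v').
`findall` packs the 2 group values into a tuple for every match.

[('fp', 'm7vv'), ('1yE', 'pt4v')]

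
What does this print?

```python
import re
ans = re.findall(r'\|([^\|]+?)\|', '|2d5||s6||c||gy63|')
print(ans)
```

['2d5', 's6', 'c', 'gy63']

With a single group, `findall` returns only what that group captured — 4 items.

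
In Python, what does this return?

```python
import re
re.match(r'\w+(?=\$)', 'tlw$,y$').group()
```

The lookaround is zero-width — it requires the adjacent text to match without consuming it, so the asserted text isn't part of the match.
`re.match` won't scan ahead — the pattern has to work from the very first character.
The match spans [0:3] → 'tlw'.

'tlw'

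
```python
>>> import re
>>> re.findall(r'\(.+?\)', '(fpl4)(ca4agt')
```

['(fpl4)']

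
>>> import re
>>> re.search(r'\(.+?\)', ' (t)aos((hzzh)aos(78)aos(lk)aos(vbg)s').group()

'(t)'

A non-greedy quantifier consumes as few characters as it can — just enough that the remainder of the pattern still matches from where it stops; whatever follows it matches normally.
The match spans [1:4] → '(t)'.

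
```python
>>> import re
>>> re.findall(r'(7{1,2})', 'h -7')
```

['7']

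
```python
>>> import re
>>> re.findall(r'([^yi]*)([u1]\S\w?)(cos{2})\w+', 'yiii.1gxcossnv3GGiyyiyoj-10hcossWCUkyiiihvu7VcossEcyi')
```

[('.', '1gx', 'coss'), ('-', '10h', 'coss')]

Pattern: zero or more of any character except [yi] (captured); then one of [u1], then a non-whitespace character, then optionally a word character (captured); then the literal 'co', then exactly 2 of a literal 's' (captured); then one or more of a word character.
Walking the string: at [4:24] match '.1gxcossnv3GGiyyiyoj', groups = ('.', '1gx', 'coss'); at [24:53] match '-10hcossWCUkyiiihvu7VcossEcyi', groups = ('-', '10h', 'coss').
`findall` packs the 3 group values into a tuple for every match.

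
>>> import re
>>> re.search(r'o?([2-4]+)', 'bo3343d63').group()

This matches optionally a literal 'o'; then one or more of a character in [2-4] (captured).
Unlike `match`, `search` isn't anchored — it looks for the pattern anywhere in the string.
The match spans [1:6] → 'o3343'.
Captured: group 1 = '3343'.

'o3343'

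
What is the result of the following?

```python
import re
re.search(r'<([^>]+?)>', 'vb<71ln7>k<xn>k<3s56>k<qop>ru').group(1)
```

'71ln7'

`search` walks the string left to right and returns the first match it finds.
The match spans [2:9] → '<71ln7>'.
Captured: group 1 = '71ln7'.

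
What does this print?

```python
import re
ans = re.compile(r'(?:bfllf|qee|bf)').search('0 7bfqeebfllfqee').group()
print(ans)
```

bf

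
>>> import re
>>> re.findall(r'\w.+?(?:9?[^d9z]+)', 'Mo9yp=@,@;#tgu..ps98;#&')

['Mo9yp=@,@;#tgu..ps', '98;#&']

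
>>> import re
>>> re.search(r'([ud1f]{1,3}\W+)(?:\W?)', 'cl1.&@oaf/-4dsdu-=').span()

Pattern: 1 to 3 of one of [ud1f], then one or more of a non-word character (captured); then optionally a non-word character (non-capturing group).
The match spans [2:6] → '1.&@'.

(2, 6)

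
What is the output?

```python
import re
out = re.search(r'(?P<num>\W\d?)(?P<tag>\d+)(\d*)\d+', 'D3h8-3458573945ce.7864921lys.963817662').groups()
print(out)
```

The match spans [4:15] → '-3458573945'.
Captured: group 1 = '-3', group 2 = '45857394', group 3 = ''.

('-3', '45857394', '')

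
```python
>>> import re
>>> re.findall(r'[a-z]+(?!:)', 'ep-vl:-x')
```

The negative lookahead/lookbehind blocks any match where the forbidden context is present.
Matches: at [0:2] → 'ep'; at [3:4] → 'v'; at [7:8] → 'x'.
With no groups in the pattern, `findall` gives back each whole match — 3 here.

['ep', 'v', 'x']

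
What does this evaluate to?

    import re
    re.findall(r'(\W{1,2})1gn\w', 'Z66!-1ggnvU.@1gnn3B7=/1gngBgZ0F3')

['.@', '=/']

One capturing group, so `findall` returns just the captured substring from each match — 2 in all.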